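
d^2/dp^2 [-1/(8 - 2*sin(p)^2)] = (-2*sin(p)^4 - 5*sin(p)^2 + 4)/(sin(p)^2 - 4)^3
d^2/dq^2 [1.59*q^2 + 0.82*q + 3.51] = 3.18000000000000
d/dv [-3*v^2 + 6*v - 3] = 6 - 6*v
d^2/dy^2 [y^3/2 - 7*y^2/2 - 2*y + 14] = 3*y - 7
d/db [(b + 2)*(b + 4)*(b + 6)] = 3*b^2 + 24*b + 44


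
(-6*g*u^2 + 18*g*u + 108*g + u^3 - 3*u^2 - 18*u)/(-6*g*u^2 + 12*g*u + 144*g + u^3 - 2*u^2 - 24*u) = (u + 3)/(u + 4)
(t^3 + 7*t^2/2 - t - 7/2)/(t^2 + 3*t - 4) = (2*t^2 + 9*t + 7)/(2*(t + 4))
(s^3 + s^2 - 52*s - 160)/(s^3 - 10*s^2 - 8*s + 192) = (s + 5)/(s - 6)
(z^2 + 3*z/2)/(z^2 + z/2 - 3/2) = z/(z - 1)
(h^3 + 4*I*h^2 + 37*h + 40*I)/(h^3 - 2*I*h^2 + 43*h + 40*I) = (h^2 + 3*I*h + 40)/(h^2 - 3*I*h + 40)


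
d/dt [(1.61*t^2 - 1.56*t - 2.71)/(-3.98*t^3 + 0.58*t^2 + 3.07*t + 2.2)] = (6.4078*t^4 - 12.4176*t^3 - 26.5099*t^2 + 10.2276*t + 4.8877)/(15.8404*t^6 - 4.6168*t^5 - 24.1008*t^4 - 13.9508*t^3 + 11.9769*t^2 + 13.508*t + 4.84)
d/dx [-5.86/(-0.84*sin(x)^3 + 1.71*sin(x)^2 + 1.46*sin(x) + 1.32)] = (-14.7672*sin(x)^2 + 20.0412*sin(x) + 8.5556)*cos(x)/(-0.84*sin(x)^3 + 1.71*sin(x)^2 + 1.46*sin(x) + 1.32)^2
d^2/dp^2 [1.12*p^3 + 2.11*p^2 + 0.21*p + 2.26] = 6.72*p + 4.22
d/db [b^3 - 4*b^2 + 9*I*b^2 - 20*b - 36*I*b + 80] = 3*b^2 + b*(-8 + 18*I) - 20 - 36*I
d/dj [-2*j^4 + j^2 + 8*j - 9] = -8*j^3 + 2*j + 8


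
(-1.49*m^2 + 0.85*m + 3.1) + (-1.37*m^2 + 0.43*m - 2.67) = -2.86*m^2 + 1.28*m + 0.43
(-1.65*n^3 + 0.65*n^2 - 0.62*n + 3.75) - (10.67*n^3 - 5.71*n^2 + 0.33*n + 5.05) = -12.32*n^3 + 6.36*n^2 - 0.95*n - 1.3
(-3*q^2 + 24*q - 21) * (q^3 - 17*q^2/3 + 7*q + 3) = -3*q^5 + 41*q^4 - 178*q^3 + 278*q^2 - 75*q - 63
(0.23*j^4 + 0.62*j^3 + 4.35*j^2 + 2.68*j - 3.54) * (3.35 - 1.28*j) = -0.2944*j^5 - 0.0230999999999999*j^4 - 3.491*j^3 + 11.1421*j^2 + 13.5092*j - 11.859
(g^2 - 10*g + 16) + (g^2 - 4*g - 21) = 2*g^2 - 14*g - 5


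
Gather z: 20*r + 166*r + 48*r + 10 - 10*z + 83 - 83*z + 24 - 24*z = 234*r - 117*z + 117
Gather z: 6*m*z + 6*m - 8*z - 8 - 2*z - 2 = 6*m + z*(6*m - 10) - 10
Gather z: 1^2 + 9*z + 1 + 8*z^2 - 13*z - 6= 8*z^2 - 4*z - 4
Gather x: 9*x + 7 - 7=9*x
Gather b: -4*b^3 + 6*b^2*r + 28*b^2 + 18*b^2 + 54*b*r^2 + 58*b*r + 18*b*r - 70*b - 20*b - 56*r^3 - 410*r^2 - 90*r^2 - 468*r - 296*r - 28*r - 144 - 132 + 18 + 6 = -4*b^3 + b^2*(6*r + 46) + b*(54*r^2 + 76*r - 90) - 56*r^3 - 500*r^2 - 792*r - 252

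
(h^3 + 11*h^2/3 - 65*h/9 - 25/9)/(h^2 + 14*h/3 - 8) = (9*h^3 + 33*h^2 - 65*h - 25)/(3*(3*h^2 + 14*h - 24))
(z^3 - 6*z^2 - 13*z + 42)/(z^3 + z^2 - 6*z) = (z - 7)/z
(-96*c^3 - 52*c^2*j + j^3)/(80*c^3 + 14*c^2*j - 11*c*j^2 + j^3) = (-6*c - j)/(5*c - j)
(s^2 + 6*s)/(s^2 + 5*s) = (s + 6)/(s + 5)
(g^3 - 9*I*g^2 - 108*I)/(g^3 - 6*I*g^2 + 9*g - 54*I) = (g - 6*I)/(g - 3*I)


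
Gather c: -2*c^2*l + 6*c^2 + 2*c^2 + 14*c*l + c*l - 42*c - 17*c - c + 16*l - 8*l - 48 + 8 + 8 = c^2*(8 - 2*l) + c*(15*l - 60) + 8*l - 32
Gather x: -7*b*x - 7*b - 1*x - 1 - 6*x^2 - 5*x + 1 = -7*b - 6*x^2 + x*(-7*b - 6)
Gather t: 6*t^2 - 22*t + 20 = 6*t^2 - 22*t + 20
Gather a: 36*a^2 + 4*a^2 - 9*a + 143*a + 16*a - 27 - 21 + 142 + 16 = 40*a^2 + 150*a + 110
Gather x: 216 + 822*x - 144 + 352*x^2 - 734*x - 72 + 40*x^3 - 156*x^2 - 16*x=40*x^3 + 196*x^2 + 72*x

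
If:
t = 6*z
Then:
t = 6*z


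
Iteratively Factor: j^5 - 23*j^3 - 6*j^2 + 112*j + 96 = (j + 2)*(j^4 - 2*j^3 - 19*j^2 + 32*j + 48) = (j - 4)*(j + 2)*(j^3 + 2*j^2 - 11*j - 12) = (j - 4)*(j - 3)*(j + 2)*(j^2 + 5*j + 4) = (j - 4)*(j - 3)*(j + 1)*(j + 2)*(j + 4)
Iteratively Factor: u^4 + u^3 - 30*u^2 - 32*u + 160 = (u + 4)*(u^3 - 3*u^2 - 18*u + 40) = (u + 4)^2*(u^2 - 7*u + 10) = (u - 2)*(u + 4)^2*(u - 5)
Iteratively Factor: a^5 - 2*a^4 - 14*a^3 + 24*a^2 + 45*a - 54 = (a - 3)*(a^4 + a^3 - 11*a^2 - 9*a + 18) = (a - 3)*(a - 1)*(a^3 + 2*a^2 - 9*a - 18) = (a - 3)*(a - 1)*(a + 3)*(a^2 - a - 6) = (a - 3)*(a - 1)*(a + 2)*(a + 3)*(a - 3)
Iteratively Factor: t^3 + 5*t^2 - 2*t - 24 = (t - 2)*(t^2 + 7*t + 12) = (t - 2)*(t + 4)*(t + 3)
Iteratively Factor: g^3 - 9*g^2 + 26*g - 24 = (g - 4)*(g^2 - 5*g + 6) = (g - 4)*(g - 2)*(g - 3)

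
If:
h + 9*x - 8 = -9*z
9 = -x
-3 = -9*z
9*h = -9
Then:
No Solution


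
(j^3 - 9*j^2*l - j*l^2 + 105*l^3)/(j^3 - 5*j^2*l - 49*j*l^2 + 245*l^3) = (j + 3*l)/(j + 7*l)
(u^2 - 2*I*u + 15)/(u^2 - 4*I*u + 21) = (u - 5*I)/(u - 7*I)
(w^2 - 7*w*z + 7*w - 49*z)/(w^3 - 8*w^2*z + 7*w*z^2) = (-w - 7)/(w*(-w + z))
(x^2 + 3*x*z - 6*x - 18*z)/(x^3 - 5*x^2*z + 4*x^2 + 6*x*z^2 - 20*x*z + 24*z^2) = (x^2 + 3*x*z - 6*x - 18*z)/(x^3 - 5*x^2*z + 4*x^2 + 6*x*z^2 - 20*x*z + 24*z^2)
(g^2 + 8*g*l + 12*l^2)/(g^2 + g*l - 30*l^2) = (g + 2*l)/(g - 5*l)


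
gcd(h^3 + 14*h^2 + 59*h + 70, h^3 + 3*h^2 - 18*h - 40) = h^2 + 7*h + 10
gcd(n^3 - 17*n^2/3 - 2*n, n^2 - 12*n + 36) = n - 6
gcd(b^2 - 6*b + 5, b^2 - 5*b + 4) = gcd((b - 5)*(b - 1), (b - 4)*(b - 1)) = b - 1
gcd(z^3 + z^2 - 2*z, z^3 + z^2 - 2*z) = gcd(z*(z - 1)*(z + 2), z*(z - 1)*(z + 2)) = z^3 + z^2 - 2*z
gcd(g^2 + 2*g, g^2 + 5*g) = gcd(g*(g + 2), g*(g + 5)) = g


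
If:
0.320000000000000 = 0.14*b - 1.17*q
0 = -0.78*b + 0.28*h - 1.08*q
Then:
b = 8.35714285714286*q + 2.28571428571429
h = 27.1377551020408*q + 6.36734693877551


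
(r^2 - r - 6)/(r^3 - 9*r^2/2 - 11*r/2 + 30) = 2*(r + 2)/(2*r^2 - 3*r - 20)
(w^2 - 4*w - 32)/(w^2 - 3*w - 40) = (w + 4)/(w + 5)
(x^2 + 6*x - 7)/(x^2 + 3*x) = (x^2 + 6*x - 7)/(x*(x + 3))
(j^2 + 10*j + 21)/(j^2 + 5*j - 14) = (j + 3)/(j - 2)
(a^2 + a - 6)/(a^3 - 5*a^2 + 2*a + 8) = (a + 3)/(a^2 - 3*a - 4)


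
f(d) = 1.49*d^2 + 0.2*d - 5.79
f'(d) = 2.98*d + 0.2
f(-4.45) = 22.83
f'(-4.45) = -13.06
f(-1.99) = -0.29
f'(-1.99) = -5.73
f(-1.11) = -4.18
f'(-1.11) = -3.11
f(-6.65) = 58.77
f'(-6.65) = -19.62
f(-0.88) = -4.81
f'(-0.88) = -2.42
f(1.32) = -2.93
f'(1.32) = 4.13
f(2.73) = 5.86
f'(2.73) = 8.34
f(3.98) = 18.61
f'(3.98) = 12.06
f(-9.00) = 113.10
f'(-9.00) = -26.62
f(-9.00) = 113.10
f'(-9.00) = -26.62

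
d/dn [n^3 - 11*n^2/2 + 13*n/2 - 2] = 3*n^2 - 11*n + 13/2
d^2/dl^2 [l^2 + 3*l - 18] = 2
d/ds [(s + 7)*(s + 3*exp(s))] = s + (s + 7)*(3*exp(s) + 1) + 3*exp(s)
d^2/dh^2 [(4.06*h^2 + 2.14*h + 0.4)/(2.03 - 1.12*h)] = -44.196236/(1.404928*h^3 - 7.639296*h^2 + 13.846224*h - 8.365427)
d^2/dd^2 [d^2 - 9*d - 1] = 2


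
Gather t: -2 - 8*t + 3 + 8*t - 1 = 0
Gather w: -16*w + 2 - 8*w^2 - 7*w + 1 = -8*w^2 - 23*w + 3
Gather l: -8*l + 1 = 1 - 8*l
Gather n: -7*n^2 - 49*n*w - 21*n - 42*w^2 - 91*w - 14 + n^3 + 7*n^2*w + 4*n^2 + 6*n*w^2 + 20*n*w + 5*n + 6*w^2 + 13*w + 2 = n^3 + n^2*(7*w - 3) + n*(6*w^2 - 29*w - 16) - 36*w^2 - 78*w - 12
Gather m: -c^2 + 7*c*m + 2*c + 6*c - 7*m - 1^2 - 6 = -c^2 + 8*c + m*(7*c - 7) - 7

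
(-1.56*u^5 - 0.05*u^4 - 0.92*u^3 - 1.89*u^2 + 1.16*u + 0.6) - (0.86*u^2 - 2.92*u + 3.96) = -1.56*u^5 - 0.05*u^4 - 0.92*u^3 - 2.75*u^2 + 4.08*u - 3.36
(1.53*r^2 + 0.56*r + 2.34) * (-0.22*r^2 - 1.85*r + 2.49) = -0.3366*r^4 - 2.9537*r^3 + 2.2589*r^2 - 2.9346*r + 5.8266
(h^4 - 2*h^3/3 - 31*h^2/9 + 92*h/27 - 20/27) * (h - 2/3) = h^5 - 4*h^4/3 - 3*h^3 + 154*h^2/27 - 244*h/81 + 40/81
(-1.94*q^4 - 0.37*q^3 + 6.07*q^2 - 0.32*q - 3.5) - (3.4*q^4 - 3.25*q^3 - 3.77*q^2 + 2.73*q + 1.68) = -5.34*q^4 + 2.88*q^3 + 9.84*q^2 - 3.05*q - 5.18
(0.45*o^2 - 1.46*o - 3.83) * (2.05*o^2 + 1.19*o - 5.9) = 0.9225*o^4 - 2.4575*o^3 - 12.2439*o^2 + 4.0563*o + 22.597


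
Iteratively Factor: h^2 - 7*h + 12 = (h - 3)*(h - 4)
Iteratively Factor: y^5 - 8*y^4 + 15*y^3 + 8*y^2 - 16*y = (y - 1)*(y^4 - 7*y^3 + 8*y^2 + 16*y) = (y - 4)*(y - 1)*(y^3 - 3*y^2 - 4*y) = y*(y - 4)*(y - 1)*(y^2 - 3*y - 4) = y*(y - 4)^2*(y - 1)*(y + 1)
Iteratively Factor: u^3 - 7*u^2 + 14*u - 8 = (u - 1)*(u^2 - 6*u + 8) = (u - 4)*(u - 1)*(u - 2)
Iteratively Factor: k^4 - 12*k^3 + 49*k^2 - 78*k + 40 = (k - 1)*(k^3 - 11*k^2 + 38*k - 40) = (k - 4)*(k - 1)*(k^2 - 7*k + 10) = (k - 5)*(k - 4)*(k - 1)*(k - 2)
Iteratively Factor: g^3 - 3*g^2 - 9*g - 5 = (g + 1)*(g^2 - 4*g - 5) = (g + 1)^2*(g - 5)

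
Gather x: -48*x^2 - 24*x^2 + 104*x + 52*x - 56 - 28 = -72*x^2 + 156*x - 84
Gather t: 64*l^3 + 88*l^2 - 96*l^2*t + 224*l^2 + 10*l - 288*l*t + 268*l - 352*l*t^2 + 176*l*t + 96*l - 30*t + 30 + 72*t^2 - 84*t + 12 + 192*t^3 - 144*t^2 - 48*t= 64*l^3 + 312*l^2 + 374*l + 192*t^3 + t^2*(-352*l - 72) + t*(-96*l^2 - 112*l - 162) + 42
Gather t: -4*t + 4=4 - 4*t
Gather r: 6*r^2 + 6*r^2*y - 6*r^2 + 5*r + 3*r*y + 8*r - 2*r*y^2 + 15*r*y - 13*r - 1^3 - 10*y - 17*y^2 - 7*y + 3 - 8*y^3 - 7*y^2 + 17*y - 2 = 6*r^2*y + r*(-2*y^2 + 18*y) - 8*y^3 - 24*y^2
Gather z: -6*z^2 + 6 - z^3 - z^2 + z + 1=-z^3 - 7*z^2 + z + 7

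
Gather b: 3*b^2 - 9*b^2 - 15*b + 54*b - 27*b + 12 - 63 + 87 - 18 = -6*b^2 + 12*b + 18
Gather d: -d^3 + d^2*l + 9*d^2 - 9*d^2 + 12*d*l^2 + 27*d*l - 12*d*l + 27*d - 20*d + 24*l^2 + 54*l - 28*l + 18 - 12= -d^3 + d^2*l + d*(12*l^2 + 15*l + 7) + 24*l^2 + 26*l + 6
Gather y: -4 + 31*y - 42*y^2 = -42*y^2 + 31*y - 4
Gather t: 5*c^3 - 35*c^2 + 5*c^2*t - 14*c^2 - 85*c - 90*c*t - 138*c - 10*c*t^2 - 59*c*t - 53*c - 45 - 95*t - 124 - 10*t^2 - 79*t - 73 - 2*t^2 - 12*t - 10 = 5*c^3 - 49*c^2 - 276*c + t^2*(-10*c - 12) + t*(5*c^2 - 149*c - 186) - 252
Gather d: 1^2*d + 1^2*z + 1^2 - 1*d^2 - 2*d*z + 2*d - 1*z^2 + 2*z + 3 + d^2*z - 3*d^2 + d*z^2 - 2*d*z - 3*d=d^2*(z - 4) + d*(z^2 - 4*z) - z^2 + 3*z + 4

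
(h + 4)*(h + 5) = h^2 + 9*h + 20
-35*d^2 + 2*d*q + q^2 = (-5*d + q)*(7*d + q)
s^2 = s^2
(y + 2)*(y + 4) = y^2 + 6*y + 8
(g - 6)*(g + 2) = g^2 - 4*g - 12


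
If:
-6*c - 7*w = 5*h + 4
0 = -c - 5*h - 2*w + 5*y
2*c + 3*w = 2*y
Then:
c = -5*y - 12/5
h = 2*y/5 - 4/25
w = 4*y + 8/5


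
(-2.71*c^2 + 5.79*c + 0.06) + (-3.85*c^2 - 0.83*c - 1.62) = -6.56*c^2 + 4.96*c - 1.56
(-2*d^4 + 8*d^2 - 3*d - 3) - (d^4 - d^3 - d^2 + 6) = -3*d^4 + d^3 + 9*d^2 - 3*d - 9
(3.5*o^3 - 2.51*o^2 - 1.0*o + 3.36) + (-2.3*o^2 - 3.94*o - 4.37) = 3.5*o^3 - 4.81*o^2 - 4.94*o - 1.01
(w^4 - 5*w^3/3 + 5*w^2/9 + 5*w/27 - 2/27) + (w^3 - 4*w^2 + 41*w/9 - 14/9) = w^4 - 2*w^3/3 - 31*w^2/9 + 128*w/27 - 44/27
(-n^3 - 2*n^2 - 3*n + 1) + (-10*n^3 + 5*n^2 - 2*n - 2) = -11*n^3 + 3*n^2 - 5*n - 1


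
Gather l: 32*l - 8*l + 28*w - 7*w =24*l + 21*w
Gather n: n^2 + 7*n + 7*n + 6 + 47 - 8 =n^2 + 14*n + 45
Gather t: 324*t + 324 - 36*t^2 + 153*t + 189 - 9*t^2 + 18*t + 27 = -45*t^2 + 495*t + 540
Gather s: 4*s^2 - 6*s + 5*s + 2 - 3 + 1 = 4*s^2 - s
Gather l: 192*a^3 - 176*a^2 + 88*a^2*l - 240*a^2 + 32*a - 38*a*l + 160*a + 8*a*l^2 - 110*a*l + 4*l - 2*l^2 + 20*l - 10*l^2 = 192*a^3 - 416*a^2 + 192*a + l^2*(8*a - 12) + l*(88*a^2 - 148*a + 24)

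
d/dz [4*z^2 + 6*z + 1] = 8*z + 6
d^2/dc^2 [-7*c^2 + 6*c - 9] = -14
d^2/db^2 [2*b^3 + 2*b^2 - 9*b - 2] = 12*b + 4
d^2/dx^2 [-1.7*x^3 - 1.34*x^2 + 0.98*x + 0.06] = -10.2*x - 2.68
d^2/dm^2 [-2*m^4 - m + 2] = -24*m^2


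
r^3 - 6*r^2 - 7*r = r*(r - 7)*(r + 1)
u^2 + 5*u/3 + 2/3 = (u + 2/3)*(u + 1)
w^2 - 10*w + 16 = (w - 8)*(w - 2)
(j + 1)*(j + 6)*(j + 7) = j^3 + 14*j^2 + 55*j + 42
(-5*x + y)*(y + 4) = -5*x*y - 20*x + y^2 + 4*y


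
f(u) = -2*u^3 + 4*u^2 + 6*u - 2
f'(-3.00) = -72.00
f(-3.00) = 70.00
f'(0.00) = 6.00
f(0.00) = -2.00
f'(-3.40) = -90.56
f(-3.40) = 102.45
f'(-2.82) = -64.27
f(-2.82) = 57.74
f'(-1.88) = -30.25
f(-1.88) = 14.15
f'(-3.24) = -82.91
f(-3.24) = 88.57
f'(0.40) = 8.24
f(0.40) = 0.91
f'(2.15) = -4.54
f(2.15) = 9.51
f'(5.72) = -144.55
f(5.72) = -211.10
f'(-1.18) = -11.79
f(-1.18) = -0.22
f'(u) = -6*u^2 + 8*u + 6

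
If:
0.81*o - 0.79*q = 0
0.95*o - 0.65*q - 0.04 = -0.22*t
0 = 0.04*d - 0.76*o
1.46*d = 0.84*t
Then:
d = 0.10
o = 0.01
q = 0.01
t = 0.17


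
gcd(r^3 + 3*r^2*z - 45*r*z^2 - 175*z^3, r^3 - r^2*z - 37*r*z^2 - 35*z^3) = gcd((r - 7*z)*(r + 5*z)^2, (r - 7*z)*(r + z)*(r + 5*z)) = -r^2 + 2*r*z + 35*z^2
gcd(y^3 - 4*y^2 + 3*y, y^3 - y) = y^2 - y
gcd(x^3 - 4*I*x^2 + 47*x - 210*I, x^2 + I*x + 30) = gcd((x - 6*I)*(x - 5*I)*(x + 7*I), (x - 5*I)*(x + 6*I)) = x - 5*I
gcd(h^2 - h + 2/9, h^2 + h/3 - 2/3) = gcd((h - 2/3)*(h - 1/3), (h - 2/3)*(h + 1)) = h - 2/3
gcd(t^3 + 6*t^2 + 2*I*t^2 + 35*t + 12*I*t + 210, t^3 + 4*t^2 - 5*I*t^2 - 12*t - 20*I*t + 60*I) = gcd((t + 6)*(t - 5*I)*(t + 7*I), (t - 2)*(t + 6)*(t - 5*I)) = t^2 + t*(6 - 5*I) - 30*I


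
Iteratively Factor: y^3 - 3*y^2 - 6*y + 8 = (y + 2)*(y^2 - 5*y + 4) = (y - 4)*(y + 2)*(y - 1)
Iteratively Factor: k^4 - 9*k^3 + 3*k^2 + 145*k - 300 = (k - 5)*(k^3 - 4*k^2 - 17*k + 60) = (k - 5)*(k + 4)*(k^2 - 8*k + 15) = (k - 5)^2*(k + 4)*(k - 3)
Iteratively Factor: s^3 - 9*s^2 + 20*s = (s)*(s^2 - 9*s + 20) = s*(s - 4)*(s - 5)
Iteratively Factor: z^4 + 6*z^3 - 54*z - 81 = (z - 3)*(z^3 + 9*z^2 + 27*z + 27) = (z - 3)*(z + 3)*(z^2 + 6*z + 9) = (z - 3)*(z + 3)^2*(z + 3)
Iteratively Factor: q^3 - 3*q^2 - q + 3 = (q - 1)*(q^2 - 2*q - 3) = (q - 1)*(q + 1)*(q - 3)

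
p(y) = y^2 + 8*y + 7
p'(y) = 2*y + 8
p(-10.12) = 28.45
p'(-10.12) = -12.24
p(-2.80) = -7.56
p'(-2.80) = 2.40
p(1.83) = 24.99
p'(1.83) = 11.66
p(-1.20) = -1.16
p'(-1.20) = 5.60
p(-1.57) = -3.10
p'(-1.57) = 4.86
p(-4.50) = -8.75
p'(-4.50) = -1.00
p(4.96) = 71.28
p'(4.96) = 17.92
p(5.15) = 74.72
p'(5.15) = 18.30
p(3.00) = 40.00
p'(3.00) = 14.00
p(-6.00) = -5.00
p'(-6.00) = -4.00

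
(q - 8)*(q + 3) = q^2 - 5*q - 24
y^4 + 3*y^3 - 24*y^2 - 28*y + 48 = (y - 4)*(y - 1)*(y + 2)*(y + 6)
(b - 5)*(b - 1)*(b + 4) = b^3 - 2*b^2 - 19*b + 20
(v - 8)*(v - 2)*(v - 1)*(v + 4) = v^4 - 7*v^3 - 18*v^2 + 88*v - 64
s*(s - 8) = s^2 - 8*s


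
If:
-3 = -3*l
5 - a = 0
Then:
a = 5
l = 1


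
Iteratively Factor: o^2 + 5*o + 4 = (o + 1)*(o + 4)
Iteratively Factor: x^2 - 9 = (x + 3)*(x - 3)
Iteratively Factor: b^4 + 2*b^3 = (b)*(b^3 + 2*b^2) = b^2*(b^2 + 2*b) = b^3*(b + 2)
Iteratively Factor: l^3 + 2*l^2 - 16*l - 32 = (l + 4)*(l^2 - 2*l - 8) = (l - 4)*(l + 4)*(l + 2)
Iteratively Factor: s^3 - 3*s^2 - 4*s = (s - 4)*(s^2 + s) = (s - 4)*(s + 1)*(s)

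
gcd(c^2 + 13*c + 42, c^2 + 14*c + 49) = c + 7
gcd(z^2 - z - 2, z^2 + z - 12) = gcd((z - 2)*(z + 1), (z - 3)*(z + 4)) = 1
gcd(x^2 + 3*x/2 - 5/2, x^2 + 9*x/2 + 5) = x + 5/2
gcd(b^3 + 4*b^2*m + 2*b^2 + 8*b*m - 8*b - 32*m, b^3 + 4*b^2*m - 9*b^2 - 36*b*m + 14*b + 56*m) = b^2 + 4*b*m - 2*b - 8*m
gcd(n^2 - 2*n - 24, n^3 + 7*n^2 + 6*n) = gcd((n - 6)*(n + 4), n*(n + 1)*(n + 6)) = 1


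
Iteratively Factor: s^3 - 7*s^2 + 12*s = (s - 4)*(s^2 - 3*s) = s*(s - 4)*(s - 3)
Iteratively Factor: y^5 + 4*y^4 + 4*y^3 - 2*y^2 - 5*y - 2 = (y - 1)*(y^4 + 5*y^3 + 9*y^2 + 7*y + 2) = (y - 1)*(y + 1)*(y^3 + 4*y^2 + 5*y + 2) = (y - 1)*(y + 1)^2*(y^2 + 3*y + 2) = (y - 1)*(y + 1)^3*(y + 2)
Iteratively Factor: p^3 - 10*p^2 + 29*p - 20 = (p - 5)*(p^2 - 5*p + 4) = (p - 5)*(p - 4)*(p - 1)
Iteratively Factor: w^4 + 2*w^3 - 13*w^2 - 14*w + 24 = (w + 4)*(w^3 - 2*w^2 - 5*w + 6) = (w + 2)*(w + 4)*(w^2 - 4*w + 3) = (w - 3)*(w + 2)*(w + 4)*(w - 1)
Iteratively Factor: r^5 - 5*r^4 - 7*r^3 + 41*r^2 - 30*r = (r - 5)*(r^4 - 7*r^2 + 6*r) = (r - 5)*(r - 1)*(r^3 + r^2 - 6*r) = (r - 5)*(r - 1)*(r + 3)*(r^2 - 2*r) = r*(r - 5)*(r - 1)*(r + 3)*(r - 2)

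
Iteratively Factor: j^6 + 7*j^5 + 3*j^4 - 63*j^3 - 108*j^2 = (j - 3)*(j^5 + 10*j^4 + 33*j^3 + 36*j^2) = j*(j - 3)*(j^4 + 10*j^3 + 33*j^2 + 36*j) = j^2*(j - 3)*(j^3 + 10*j^2 + 33*j + 36) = j^2*(j - 3)*(j + 3)*(j^2 + 7*j + 12) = j^2*(j - 3)*(j + 3)*(j + 4)*(j + 3)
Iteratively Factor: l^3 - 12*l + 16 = (l - 2)*(l^2 + 2*l - 8) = (l - 2)^2*(l + 4)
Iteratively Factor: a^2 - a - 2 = (a + 1)*(a - 2)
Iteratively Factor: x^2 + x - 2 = (x - 1)*(x + 2)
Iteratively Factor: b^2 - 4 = (b + 2)*(b - 2)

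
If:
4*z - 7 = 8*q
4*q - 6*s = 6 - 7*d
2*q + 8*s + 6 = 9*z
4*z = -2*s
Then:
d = 337/336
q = -151/192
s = -17/48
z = 17/96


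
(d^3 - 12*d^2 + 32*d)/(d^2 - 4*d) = d - 8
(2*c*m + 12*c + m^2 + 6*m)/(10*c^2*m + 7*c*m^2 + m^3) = (m + 6)/(m*(5*c + m))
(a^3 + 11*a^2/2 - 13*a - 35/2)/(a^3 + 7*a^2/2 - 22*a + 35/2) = (a + 1)/(a - 1)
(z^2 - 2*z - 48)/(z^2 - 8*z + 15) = (z^2 - 2*z - 48)/(z^2 - 8*z + 15)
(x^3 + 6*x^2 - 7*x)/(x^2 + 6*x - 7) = x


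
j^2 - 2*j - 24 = (j - 6)*(j + 4)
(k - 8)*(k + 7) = k^2 - k - 56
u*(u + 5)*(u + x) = u^3 + u^2*x + 5*u^2 + 5*u*x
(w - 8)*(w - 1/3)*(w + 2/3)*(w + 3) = w^4 - 14*w^3/3 - 233*w^2/9 - 62*w/9 + 16/3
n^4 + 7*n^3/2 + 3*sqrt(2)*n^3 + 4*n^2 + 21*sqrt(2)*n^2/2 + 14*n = n*(n + 7/2)*(n + sqrt(2))*(n + 2*sqrt(2))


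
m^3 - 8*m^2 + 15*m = m*(m - 5)*(m - 3)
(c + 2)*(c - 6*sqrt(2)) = c^2 - 6*sqrt(2)*c + 2*c - 12*sqrt(2)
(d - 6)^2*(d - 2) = d^3 - 14*d^2 + 60*d - 72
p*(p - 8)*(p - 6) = p^3 - 14*p^2 + 48*p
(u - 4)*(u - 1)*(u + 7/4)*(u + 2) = u^4 - 5*u^3/4 - 45*u^2/4 - 5*u/2 + 14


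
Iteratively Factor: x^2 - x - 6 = (x - 3)*(x + 2)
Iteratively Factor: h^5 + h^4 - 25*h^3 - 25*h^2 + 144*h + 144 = (h + 1)*(h^4 - 25*h^2 + 144) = (h + 1)*(h + 4)*(h^3 - 4*h^2 - 9*h + 36) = (h - 3)*(h + 1)*(h + 4)*(h^2 - h - 12) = (h - 3)*(h + 1)*(h + 3)*(h + 4)*(h - 4)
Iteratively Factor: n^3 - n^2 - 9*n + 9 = (n + 3)*(n^2 - 4*n + 3) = (n - 1)*(n + 3)*(n - 3)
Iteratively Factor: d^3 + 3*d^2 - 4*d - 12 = (d + 3)*(d^2 - 4) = (d + 2)*(d + 3)*(d - 2)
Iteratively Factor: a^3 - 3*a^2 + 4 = (a - 2)*(a^2 - a - 2) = (a - 2)*(a + 1)*(a - 2)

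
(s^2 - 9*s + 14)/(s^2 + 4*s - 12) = (s - 7)/(s + 6)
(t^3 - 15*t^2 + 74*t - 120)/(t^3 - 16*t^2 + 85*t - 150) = (t - 4)/(t - 5)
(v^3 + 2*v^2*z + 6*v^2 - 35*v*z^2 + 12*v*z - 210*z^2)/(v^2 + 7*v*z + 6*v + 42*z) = v - 5*z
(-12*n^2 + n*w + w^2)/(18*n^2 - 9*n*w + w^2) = (4*n + w)/(-6*n + w)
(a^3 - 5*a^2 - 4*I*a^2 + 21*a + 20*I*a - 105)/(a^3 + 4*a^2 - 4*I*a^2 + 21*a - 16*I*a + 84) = (a - 5)/(a + 4)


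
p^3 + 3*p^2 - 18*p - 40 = (p - 4)*(p + 2)*(p + 5)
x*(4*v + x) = 4*v*x + x^2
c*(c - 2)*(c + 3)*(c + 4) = c^4 + 5*c^3 - 2*c^2 - 24*c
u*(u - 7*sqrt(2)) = u^2 - 7*sqrt(2)*u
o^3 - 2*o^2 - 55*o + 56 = (o - 8)*(o - 1)*(o + 7)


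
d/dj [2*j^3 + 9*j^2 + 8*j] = 6*j^2 + 18*j + 8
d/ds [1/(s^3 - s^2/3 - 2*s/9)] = 9*(-27*s^2 + 6*s + 2)/(s^2*(-9*s^2 + 3*s + 2)^2)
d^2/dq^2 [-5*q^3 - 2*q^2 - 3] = -30*q - 4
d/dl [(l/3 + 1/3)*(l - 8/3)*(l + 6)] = l^2 + 26*l/9 - 38/9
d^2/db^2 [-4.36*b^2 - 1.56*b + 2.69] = -8.72000000000000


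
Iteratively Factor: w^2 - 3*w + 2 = (w - 2)*(w - 1)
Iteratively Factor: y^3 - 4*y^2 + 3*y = (y - 3)*(y^2 - y) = y*(y - 3)*(y - 1)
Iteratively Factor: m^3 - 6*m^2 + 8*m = (m)*(m^2 - 6*m + 8) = m*(m - 2)*(m - 4)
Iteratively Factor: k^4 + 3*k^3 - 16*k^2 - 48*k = (k + 4)*(k^3 - k^2 - 12*k) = k*(k + 4)*(k^2 - k - 12) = k*(k - 4)*(k + 4)*(k + 3)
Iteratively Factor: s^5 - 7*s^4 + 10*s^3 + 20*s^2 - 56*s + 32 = (s - 4)*(s^4 - 3*s^3 - 2*s^2 + 12*s - 8) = (s - 4)*(s - 2)*(s^3 - s^2 - 4*s + 4) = (s - 4)*(s - 2)*(s - 1)*(s^2 - 4) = (s - 4)*(s - 2)^2*(s - 1)*(s + 2)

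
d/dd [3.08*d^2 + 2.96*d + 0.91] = 6.16*d + 2.96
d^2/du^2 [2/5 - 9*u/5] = 0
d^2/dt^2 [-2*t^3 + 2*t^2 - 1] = 4 - 12*t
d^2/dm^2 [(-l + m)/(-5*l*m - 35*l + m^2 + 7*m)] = 2*((l - m)*(-5*l + 2*m + 7)^2 + (6*l - 3*m - 7)*(5*l*m + 35*l - m^2 - 7*m))/(5*l*m + 35*l - m^2 - 7*m)^3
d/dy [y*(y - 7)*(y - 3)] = 3*y^2 - 20*y + 21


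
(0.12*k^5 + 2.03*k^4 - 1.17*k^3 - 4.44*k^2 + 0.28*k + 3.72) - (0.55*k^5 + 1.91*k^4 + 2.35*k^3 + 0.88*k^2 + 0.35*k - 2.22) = -0.43*k^5 + 0.12*k^4 - 3.52*k^3 - 5.32*k^2 - 0.07*k + 5.94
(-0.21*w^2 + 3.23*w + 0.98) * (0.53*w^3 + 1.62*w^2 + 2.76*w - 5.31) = -0.1113*w^5 + 1.3717*w^4 + 5.1724*w^3 + 11.6175*w^2 - 14.4465*w - 5.2038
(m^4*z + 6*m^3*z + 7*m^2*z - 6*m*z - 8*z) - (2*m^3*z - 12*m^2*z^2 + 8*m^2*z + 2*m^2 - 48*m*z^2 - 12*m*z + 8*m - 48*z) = m^4*z + 4*m^3*z + 12*m^2*z^2 - m^2*z - 2*m^2 + 48*m*z^2 + 6*m*z - 8*m + 40*z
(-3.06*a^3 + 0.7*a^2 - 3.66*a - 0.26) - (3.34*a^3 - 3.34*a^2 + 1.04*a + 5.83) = -6.4*a^3 + 4.04*a^2 - 4.7*a - 6.09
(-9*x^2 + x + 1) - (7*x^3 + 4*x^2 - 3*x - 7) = -7*x^3 - 13*x^2 + 4*x + 8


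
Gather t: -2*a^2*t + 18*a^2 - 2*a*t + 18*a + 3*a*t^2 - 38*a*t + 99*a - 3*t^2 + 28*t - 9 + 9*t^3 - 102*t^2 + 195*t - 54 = 18*a^2 + 117*a + 9*t^3 + t^2*(3*a - 105) + t*(-2*a^2 - 40*a + 223) - 63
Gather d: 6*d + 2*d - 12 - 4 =8*d - 16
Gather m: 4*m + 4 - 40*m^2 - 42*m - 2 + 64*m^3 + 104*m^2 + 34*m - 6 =64*m^3 + 64*m^2 - 4*m - 4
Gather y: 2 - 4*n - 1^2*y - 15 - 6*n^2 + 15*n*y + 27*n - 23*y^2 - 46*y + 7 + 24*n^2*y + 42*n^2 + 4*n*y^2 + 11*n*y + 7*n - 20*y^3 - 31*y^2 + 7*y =36*n^2 + 30*n - 20*y^3 + y^2*(4*n - 54) + y*(24*n^2 + 26*n - 40) - 6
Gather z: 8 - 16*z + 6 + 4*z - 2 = 12 - 12*z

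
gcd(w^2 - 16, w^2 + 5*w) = 1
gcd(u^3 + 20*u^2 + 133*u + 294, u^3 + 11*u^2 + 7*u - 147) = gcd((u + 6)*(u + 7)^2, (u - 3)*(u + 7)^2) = u^2 + 14*u + 49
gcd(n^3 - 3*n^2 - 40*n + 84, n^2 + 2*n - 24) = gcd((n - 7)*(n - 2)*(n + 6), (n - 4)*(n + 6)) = n + 6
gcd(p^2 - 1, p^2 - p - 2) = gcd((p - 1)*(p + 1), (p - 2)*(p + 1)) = p + 1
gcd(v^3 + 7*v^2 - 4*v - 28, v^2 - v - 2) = v - 2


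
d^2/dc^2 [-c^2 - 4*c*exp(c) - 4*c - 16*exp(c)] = -4*c*exp(c) - 24*exp(c) - 2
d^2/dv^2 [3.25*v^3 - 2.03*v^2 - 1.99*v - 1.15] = 19.5*v - 4.06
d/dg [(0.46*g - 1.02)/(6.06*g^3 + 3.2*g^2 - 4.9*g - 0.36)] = (-5.5752*g^3 + 17.0716*g^2 + 6.528*g - 5.1636)/(36.7236*g^6 + 38.784*g^5 - 49.148*g^4 - 35.7232*g^3 + 21.706*g^2 + 3.528*g + 0.1296)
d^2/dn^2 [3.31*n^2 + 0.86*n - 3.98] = 6.62000000000000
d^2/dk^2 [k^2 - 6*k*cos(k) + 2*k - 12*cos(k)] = 6*k*cos(k) + 12*sqrt(2)*sin(k + pi/4) + 2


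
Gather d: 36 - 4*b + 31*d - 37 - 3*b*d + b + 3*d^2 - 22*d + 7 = -3*b + 3*d^2 + d*(9 - 3*b) + 6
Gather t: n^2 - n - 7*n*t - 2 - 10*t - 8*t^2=n^2 - n - 8*t^2 + t*(-7*n - 10) - 2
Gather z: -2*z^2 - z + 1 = -2*z^2 - z + 1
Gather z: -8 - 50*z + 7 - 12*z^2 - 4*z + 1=-12*z^2 - 54*z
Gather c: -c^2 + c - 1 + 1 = -c^2 + c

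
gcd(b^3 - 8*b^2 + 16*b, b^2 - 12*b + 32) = b - 4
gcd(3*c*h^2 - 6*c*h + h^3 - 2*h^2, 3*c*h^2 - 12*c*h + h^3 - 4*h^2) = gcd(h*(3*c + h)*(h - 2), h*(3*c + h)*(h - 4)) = 3*c*h + h^2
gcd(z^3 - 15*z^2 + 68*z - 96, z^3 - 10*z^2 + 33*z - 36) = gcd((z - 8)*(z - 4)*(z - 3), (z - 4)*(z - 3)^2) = z^2 - 7*z + 12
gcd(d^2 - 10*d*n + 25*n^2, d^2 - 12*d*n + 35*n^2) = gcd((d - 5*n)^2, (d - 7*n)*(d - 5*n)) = d - 5*n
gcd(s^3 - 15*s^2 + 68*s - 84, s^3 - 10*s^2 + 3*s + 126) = s^2 - 13*s + 42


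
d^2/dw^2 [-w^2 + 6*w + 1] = -2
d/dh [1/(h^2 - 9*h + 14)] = (9 - 2*h)/(h^2 - 9*h + 14)^2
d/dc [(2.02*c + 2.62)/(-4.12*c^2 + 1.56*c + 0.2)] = (8.3224*c^2 + 21.5888*c - 3.6832)/(16.9744*c^4 - 12.8544*c^3 + 0.7856*c^2 + 0.624*c + 0.04)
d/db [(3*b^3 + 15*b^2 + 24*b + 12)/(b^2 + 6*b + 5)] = 3*(b^2 + 10*b + 16)/(b^2 + 10*b + 25)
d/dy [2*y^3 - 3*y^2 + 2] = 6*y*(y - 1)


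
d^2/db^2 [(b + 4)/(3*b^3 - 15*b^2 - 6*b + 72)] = 2*((b + 4)*(-3*b^2 + 10*b + 2)^2 + (-3*b^2 + 10*b - (b + 4)*(3*b - 5) + 2)*(b^3 - 5*b^2 - 2*b + 24))/(3*(b^3 - 5*b^2 - 2*b + 24)^3)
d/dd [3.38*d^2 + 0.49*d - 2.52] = 6.76*d + 0.49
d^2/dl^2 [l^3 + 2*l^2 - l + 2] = 6*l + 4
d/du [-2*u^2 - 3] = -4*u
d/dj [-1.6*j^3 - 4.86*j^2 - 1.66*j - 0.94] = -4.8*j^2 - 9.72*j - 1.66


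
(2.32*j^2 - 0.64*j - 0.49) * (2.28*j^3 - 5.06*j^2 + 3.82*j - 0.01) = 5.2896*j^5 - 13.1984*j^4 + 10.9836*j^3 + 0.0113999999999996*j^2 - 1.8654*j + 0.0049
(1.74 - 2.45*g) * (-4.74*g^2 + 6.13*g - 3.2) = 11.613*g^3 - 23.2661*g^2 + 18.5062*g - 5.568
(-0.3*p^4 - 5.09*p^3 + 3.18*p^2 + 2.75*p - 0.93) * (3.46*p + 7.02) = -1.038*p^5 - 19.7174*p^4 - 24.729*p^3 + 31.8386*p^2 + 16.0872*p - 6.5286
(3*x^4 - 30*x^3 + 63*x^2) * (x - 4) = 3*x^5 - 42*x^4 + 183*x^3 - 252*x^2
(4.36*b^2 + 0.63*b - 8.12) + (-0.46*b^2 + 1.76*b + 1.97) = 3.9*b^2 + 2.39*b - 6.15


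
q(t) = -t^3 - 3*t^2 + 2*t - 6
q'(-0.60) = 4.52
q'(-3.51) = -13.90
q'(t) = -3*t^2 - 6*t + 2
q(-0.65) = -8.29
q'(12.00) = -502.00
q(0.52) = -5.91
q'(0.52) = -1.93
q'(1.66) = -16.23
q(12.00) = -2142.00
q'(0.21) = 0.61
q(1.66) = -15.52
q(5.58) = -261.99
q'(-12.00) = -358.00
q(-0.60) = -8.06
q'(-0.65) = 4.63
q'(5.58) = -124.89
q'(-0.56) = 4.42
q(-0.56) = -7.89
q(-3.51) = -6.74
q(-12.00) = 1266.00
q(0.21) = -5.72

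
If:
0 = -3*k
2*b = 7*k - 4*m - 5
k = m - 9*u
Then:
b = -18*u - 5/2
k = 0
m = 9*u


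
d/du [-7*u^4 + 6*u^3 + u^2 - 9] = 2*u*(-14*u^2 + 9*u + 1)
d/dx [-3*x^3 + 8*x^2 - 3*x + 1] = -9*x^2 + 16*x - 3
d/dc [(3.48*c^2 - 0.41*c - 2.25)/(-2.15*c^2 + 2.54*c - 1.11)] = (7.9577*c^2 - 17.4006*c + 6.1701)/(4.6225*c^4 - 10.922*c^3 + 11.2246*c^2 - 5.6388*c + 1.2321)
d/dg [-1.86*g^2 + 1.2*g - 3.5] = 1.2 - 3.72*g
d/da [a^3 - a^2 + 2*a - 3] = 3*a^2 - 2*a + 2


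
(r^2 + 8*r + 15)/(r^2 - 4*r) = (r^2 + 8*r + 15)/(r*(r - 4))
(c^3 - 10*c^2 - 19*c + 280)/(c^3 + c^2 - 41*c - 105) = (c - 8)/(c + 3)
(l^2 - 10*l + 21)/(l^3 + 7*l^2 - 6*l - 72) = (l - 7)/(l^2 + 10*l + 24)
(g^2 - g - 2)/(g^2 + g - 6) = (g + 1)/(g + 3)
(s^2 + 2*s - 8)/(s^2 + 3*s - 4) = (s - 2)/(s - 1)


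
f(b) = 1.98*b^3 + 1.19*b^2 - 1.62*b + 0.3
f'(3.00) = 58.98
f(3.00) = 59.61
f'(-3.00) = 44.70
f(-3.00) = -37.59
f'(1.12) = 8.50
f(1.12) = 2.76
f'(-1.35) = 5.99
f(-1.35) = -0.22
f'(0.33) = -0.19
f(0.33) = -0.03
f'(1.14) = 8.81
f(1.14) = 2.93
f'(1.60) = 17.39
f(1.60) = 8.86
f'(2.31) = 35.57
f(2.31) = 27.31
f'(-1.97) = 16.74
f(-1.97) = -7.03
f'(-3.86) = 77.70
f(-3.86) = -89.59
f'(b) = 5.94*b^2 + 2.38*b - 1.62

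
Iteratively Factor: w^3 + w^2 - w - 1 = (w + 1)*(w^2 - 1) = (w - 1)*(w + 1)*(w + 1)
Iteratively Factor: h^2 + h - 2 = (h + 2)*(h - 1)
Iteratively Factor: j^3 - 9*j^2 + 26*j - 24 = (j - 3)*(j^2 - 6*j + 8) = (j - 3)*(j - 2)*(j - 4)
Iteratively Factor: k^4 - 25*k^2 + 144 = (k + 4)*(k^3 - 4*k^2 - 9*k + 36) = (k + 3)*(k + 4)*(k^2 - 7*k + 12) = (k - 4)*(k + 3)*(k + 4)*(k - 3)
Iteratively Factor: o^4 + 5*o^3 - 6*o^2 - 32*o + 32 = (o + 4)*(o^3 + o^2 - 10*o + 8) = (o - 2)*(o + 4)*(o^2 + 3*o - 4) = (o - 2)*(o + 4)^2*(o - 1)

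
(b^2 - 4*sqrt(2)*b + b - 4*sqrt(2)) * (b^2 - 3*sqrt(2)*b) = b^4 - 7*sqrt(2)*b^3 + b^3 - 7*sqrt(2)*b^2 + 24*b^2 + 24*b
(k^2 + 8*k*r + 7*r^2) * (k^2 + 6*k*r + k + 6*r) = k^4 + 14*k^3*r + k^3 + 55*k^2*r^2 + 14*k^2*r + 42*k*r^3 + 55*k*r^2 + 42*r^3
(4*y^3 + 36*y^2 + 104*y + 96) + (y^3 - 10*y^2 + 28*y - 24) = 5*y^3 + 26*y^2 + 132*y + 72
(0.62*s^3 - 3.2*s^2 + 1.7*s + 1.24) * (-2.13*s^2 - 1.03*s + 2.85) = -1.3206*s^5 + 6.1774*s^4 + 1.442*s^3 - 13.5122*s^2 + 3.5678*s + 3.534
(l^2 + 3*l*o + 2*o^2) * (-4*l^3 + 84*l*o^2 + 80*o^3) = -4*l^5 - 12*l^4*o + 76*l^3*o^2 + 332*l^2*o^3 + 408*l*o^4 + 160*o^5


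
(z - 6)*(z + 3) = z^2 - 3*z - 18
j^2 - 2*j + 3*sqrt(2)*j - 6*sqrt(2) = (j - 2)*(j + 3*sqrt(2))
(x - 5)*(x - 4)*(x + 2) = x^3 - 7*x^2 + 2*x + 40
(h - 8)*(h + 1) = h^2 - 7*h - 8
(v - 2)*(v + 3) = v^2 + v - 6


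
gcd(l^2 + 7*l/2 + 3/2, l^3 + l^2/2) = l + 1/2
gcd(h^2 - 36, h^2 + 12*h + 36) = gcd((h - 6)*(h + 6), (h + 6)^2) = h + 6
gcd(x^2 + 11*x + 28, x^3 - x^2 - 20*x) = x + 4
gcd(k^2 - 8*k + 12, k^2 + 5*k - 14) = k - 2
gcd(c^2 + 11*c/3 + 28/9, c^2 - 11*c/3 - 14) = c + 7/3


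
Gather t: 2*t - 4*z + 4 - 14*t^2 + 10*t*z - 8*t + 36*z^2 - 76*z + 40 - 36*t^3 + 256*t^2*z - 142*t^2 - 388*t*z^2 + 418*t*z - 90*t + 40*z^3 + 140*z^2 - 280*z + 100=-36*t^3 + t^2*(256*z - 156) + t*(-388*z^2 + 428*z - 96) + 40*z^3 + 176*z^2 - 360*z + 144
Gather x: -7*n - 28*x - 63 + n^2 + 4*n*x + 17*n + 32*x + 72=n^2 + 10*n + x*(4*n + 4) + 9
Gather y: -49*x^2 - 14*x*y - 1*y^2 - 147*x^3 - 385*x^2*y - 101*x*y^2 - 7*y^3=-147*x^3 - 49*x^2 - 7*y^3 + y^2*(-101*x - 1) + y*(-385*x^2 - 14*x)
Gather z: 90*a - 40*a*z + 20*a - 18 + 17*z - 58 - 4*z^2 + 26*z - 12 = 110*a - 4*z^2 + z*(43 - 40*a) - 88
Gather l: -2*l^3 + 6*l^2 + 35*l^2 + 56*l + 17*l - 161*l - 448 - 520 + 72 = -2*l^3 + 41*l^2 - 88*l - 896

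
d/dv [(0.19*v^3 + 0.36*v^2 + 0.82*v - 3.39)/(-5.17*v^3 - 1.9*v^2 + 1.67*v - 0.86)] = (-4.44089209850063e-16*v^5 + 1.5002*v^4 + 9.1134*v^3 - 50.9099*v^2 - 13.5012*v + 4.9561)/(26.7289*v^6 + 19.646*v^5 - 13.6578*v^4 + 2.5464*v^3 + 6.0569*v^2 - 2.8724*v + 0.7396)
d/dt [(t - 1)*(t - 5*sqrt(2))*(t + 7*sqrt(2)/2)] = 3*t^2 - 3*sqrt(2)*t - 2*t - 35 + 3*sqrt(2)/2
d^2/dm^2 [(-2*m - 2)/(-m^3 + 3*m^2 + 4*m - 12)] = 4*((m + 1)*(-3*m^2 + 6*m + 4)^2 + (-3*m^2 + 6*m - 3*(m - 1)*(m + 1) + 4)*(m^3 - 3*m^2 - 4*m + 12))/(m^3 - 3*m^2 - 4*m + 12)^3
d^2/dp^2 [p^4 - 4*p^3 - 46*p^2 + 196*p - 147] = 12*p^2 - 24*p - 92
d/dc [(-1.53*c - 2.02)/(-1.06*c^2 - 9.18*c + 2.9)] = (1.6218*c^2 + 14.0454*c - (1.53*c + 2.02)*(2.12*c + 9.18) - 4.437)/(1.06*c^2 + 9.18*c - 2.9)^2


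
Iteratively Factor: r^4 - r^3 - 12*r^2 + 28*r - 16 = (r - 2)*(r^3 + r^2 - 10*r + 8) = (r - 2)^2*(r^2 + 3*r - 4) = (r - 2)^2*(r - 1)*(r + 4)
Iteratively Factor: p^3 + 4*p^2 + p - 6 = (p + 2)*(p^2 + 2*p - 3) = (p + 2)*(p + 3)*(p - 1)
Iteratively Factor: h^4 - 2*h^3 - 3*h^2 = (h + 1)*(h^3 - 3*h^2) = h*(h + 1)*(h^2 - 3*h) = h*(h - 3)*(h + 1)*(h)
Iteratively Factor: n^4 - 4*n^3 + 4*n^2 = (n - 2)*(n^3 - 2*n^2) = n*(n - 2)*(n^2 - 2*n) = n^2*(n - 2)*(n - 2)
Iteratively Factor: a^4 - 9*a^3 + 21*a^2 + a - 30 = (a - 2)*(a^3 - 7*a^2 + 7*a + 15) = (a - 5)*(a - 2)*(a^2 - 2*a - 3) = (a - 5)*(a - 3)*(a - 2)*(a + 1)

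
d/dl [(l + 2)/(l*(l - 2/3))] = 3*(-3*l^2 - 12*l + 4)/(l^2*(9*l^2 - 12*l + 4))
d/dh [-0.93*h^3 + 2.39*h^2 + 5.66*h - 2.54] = -2.79*h^2 + 4.78*h + 5.66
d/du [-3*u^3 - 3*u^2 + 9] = 3*u*(-3*u - 2)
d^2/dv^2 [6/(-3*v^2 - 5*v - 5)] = 12*(9*v^2 + 15*v - (6*v + 5)^2 + 15)/(3*v^2 + 5*v + 5)^3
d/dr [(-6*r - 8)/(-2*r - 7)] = 26/(2*r + 7)^2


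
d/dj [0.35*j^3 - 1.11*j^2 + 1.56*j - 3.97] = 1.05*j^2 - 2.22*j + 1.56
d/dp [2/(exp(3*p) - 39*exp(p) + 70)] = 6*(13 - exp(2*p))*exp(p)/(exp(3*p) - 39*exp(p) + 70)^2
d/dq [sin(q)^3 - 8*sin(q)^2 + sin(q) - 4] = (3*sin(q)^2 - 16*sin(q) + 1)*cos(q)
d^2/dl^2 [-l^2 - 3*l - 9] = -2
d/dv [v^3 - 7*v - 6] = 3*v^2 - 7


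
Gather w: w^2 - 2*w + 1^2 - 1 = w^2 - 2*w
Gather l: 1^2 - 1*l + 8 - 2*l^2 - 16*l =-2*l^2 - 17*l + 9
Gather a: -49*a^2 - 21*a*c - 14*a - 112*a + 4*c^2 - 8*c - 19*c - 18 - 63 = -49*a^2 + a*(-21*c - 126) + 4*c^2 - 27*c - 81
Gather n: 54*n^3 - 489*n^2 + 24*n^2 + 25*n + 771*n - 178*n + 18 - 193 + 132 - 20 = 54*n^3 - 465*n^2 + 618*n - 63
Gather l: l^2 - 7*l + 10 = l^2 - 7*l + 10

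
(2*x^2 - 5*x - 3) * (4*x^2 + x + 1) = 8*x^4 - 18*x^3 - 15*x^2 - 8*x - 3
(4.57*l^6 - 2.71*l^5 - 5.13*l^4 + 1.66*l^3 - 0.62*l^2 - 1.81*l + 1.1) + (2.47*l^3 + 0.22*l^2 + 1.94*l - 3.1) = 4.57*l^6 - 2.71*l^5 - 5.13*l^4 + 4.13*l^3 - 0.4*l^2 + 0.13*l - 2.0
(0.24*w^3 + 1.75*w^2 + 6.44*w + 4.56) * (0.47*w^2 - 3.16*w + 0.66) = 0.1128*w^5 + 0.0641*w^4 - 2.3448*w^3 - 17.0522*w^2 - 10.1592*w + 3.0096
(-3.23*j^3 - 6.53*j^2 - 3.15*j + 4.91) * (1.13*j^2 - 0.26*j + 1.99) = -3.6499*j^5 - 6.5391*j^4 - 8.2894*j^3 - 6.6274*j^2 - 7.5451*j + 9.7709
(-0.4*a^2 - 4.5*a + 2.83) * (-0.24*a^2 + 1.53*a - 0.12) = 0.096*a^4 + 0.468*a^3 - 7.5162*a^2 + 4.8699*a - 0.3396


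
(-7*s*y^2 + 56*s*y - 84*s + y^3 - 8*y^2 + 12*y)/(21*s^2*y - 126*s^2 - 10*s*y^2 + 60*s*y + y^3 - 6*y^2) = (y - 2)/(-3*s + y)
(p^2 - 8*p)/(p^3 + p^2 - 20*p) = (p - 8)/(p^2 + p - 20)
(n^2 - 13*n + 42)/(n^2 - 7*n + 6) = (n - 7)/(n - 1)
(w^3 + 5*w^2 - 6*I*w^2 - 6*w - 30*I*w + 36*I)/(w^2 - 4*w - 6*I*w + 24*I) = (w^2 + 5*w - 6)/(w - 4)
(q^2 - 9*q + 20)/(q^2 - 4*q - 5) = (q - 4)/(q + 1)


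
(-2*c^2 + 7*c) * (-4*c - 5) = 8*c^3 - 18*c^2 - 35*c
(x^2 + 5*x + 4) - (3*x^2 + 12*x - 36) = -2*x^2 - 7*x + 40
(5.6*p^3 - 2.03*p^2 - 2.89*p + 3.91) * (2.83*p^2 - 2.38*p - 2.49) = 15.848*p^5 - 19.0729*p^4 - 17.2913*p^3 + 22.9982*p^2 - 2.1097*p - 9.7359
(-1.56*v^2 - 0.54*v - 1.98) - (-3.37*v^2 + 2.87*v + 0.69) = 1.81*v^2 - 3.41*v - 2.67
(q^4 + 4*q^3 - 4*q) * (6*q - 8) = 6*q^5 + 16*q^4 - 32*q^3 - 24*q^2 + 32*q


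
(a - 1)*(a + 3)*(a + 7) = a^3 + 9*a^2 + 11*a - 21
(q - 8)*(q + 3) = q^2 - 5*q - 24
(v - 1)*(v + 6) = v^2 + 5*v - 6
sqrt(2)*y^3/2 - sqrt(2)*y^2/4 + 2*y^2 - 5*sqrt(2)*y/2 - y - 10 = (y - 5/2)*(y + 2*sqrt(2))*(sqrt(2)*y/2 + sqrt(2))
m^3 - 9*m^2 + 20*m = m*(m - 5)*(m - 4)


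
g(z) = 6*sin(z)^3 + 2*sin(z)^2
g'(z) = 18*sin(z)^2*cos(z) + 4*sin(z)*cos(z)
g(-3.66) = 1.22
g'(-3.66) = -5.56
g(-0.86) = -1.46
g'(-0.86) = 4.77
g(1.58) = 8.00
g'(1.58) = -0.20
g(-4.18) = 5.32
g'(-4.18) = -8.53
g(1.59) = 8.00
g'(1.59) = -0.42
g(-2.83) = 0.02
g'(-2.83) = -0.44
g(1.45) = 7.84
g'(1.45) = 2.62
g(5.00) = -3.45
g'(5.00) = 3.61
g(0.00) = 0.00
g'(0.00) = 0.00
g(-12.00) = 1.50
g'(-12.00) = 6.18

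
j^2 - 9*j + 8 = (j - 8)*(j - 1)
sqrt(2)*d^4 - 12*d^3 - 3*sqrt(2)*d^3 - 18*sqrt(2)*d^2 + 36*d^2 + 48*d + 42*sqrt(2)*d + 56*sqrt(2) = (d - 4)*(d - 7*sqrt(2))*(d + sqrt(2))*(sqrt(2)*d + sqrt(2))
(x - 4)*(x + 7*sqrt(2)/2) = x^2 - 4*x + 7*sqrt(2)*x/2 - 14*sqrt(2)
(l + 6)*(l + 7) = l^2 + 13*l + 42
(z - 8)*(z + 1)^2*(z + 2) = z^4 - 4*z^3 - 27*z^2 - 38*z - 16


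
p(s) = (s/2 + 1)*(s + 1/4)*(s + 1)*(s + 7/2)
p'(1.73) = 70.16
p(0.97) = 15.95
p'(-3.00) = -0.19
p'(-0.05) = 4.38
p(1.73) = 52.72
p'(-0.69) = -0.52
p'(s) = (s/2 + 1)*(s + 1/4)*(s + 1) + (s/2 + 1)*(s + 1/4)*(s + 7/2) + (s/2 + 1)*(s + 1)*(s + 7/2) + (s + 1/4)*(s + 1)*(s + 7/2)/2 = 2*s^3 + 81*s^2/8 + 113*s/8 + 81/16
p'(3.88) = 329.12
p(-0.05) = 0.64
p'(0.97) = 30.12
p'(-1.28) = -0.62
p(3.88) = 437.29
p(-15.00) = 15435.88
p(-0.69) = -0.25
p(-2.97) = -1.38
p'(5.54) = 734.13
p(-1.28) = 0.23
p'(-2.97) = 0.03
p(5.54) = 1290.52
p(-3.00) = -1.38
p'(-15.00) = -4678.69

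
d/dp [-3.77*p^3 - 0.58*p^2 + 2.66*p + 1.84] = -11.31*p^2 - 1.16*p + 2.66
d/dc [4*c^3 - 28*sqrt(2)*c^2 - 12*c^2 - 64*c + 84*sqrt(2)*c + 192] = 12*c^2 - 56*sqrt(2)*c - 24*c - 64 + 84*sqrt(2)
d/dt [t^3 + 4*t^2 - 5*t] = 3*t^2 + 8*t - 5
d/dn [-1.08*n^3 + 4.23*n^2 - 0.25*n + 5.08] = -3.24*n^2 + 8.46*n - 0.25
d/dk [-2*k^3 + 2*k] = 2 - 6*k^2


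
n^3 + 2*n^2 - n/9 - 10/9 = (n - 2/3)*(n + 1)*(n + 5/3)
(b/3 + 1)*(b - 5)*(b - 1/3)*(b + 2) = b^4/3 - b^3/9 - 19*b^2/3 - 71*b/9 + 10/3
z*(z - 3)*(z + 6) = z^3 + 3*z^2 - 18*z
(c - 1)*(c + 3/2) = c^2 + c/2 - 3/2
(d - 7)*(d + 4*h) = d^2 + 4*d*h - 7*d - 28*h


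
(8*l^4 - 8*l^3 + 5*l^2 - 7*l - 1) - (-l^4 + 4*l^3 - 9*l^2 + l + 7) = 9*l^4 - 12*l^3 + 14*l^2 - 8*l - 8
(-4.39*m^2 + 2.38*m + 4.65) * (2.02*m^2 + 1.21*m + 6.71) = -8.8678*m^4 - 0.5043*m^3 - 17.1841*m^2 + 21.5963*m + 31.2015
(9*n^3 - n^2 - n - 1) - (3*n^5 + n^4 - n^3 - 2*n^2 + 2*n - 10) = -3*n^5 - n^4 + 10*n^3 + n^2 - 3*n + 9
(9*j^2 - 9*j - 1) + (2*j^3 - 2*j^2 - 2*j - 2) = 2*j^3 + 7*j^2 - 11*j - 3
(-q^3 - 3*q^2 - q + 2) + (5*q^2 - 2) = -q^3 + 2*q^2 - q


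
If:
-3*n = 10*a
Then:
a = -3*n/10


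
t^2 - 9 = (t - 3)*(t + 3)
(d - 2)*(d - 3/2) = d^2 - 7*d/2 + 3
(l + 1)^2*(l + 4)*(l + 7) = l^4 + 13*l^3 + 51*l^2 + 67*l + 28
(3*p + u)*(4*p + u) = 12*p^2 + 7*p*u + u^2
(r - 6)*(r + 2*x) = r^2 + 2*r*x - 6*r - 12*x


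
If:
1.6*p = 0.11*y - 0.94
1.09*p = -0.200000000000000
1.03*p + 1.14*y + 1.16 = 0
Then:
No Solution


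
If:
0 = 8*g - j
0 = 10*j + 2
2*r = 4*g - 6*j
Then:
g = -1/40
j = -1/5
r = 11/20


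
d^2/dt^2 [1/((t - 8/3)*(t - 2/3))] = 486*(9*t^2 - 30*t + 28)/(729*t^6 - 7290*t^5 + 28188*t^4 - 52920*t^3 + 50112*t^2 - 23040*t + 4096)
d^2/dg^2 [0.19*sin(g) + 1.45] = -0.19*sin(g)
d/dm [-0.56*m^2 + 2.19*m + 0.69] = 2.19 - 1.12*m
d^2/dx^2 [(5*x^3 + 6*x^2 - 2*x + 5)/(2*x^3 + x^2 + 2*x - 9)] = 2*(14*x^6 - 84*x^5 + 576*x^4 + 895*x^3 - 249*x^2 + 1461*x + 515)/(8*x^9 + 12*x^8 + 30*x^7 - 83*x^6 - 78*x^5 - 231*x^4 + 386*x^3 + 135*x^2 + 486*x - 729)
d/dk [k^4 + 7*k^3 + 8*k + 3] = 4*k^3 + 21*k^2 + 8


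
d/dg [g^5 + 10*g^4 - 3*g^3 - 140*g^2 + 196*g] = 5*g^4 + 40*g^3 - 9*g^2 - 280*g + 196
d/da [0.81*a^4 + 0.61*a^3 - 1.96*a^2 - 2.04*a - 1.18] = 3.24*a^3 + 1.83*a^2 - 3.92*a - 2.04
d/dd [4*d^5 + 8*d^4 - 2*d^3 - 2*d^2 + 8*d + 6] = 20*d^4 + 32*d^3 - 6*d^2 - 4*d + 8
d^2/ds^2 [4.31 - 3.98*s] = 0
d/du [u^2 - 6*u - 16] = 2*u - 6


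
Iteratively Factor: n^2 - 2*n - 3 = (n + 1)*(n - 3)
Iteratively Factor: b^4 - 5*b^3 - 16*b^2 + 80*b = (b - 5)*(b^3 - 16*b) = (b - 5)*(b - 4)*(b^2 + 4*b) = b*(b - 5)*(b - 4)*(b + 4)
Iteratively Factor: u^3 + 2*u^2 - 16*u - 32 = (u - 4)*(u^2 + 6*u + 8) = (u - 4)*(u + 4)*(u + 2)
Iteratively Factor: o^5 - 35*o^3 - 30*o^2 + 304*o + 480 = (o + 2)*(o^4 - 2*o^3 - 31*o^2 + 32*o + 240) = (o - 4)*(o + 2)*(o^3 + 2*o^2 - 23*o - 60) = (o - 5)*(o - 4)*(o + 2)*(o^2 + 7*o + 12) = (o - 5)*(o - 4)*(o + 2)*(o + 4)*(o + 3)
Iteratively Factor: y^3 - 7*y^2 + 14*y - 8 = (y - 1)*(y^2 - 6*y + 8) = (y - 2)*(y - 1)*(y - 4)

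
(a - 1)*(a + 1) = a^2 - 1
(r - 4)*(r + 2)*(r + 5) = r^3 + 3*r^2 - 18*r - 40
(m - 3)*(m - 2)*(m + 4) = m^3 - m^2 - 14*m + 24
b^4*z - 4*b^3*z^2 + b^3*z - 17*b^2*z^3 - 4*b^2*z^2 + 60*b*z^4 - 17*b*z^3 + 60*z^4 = (b - 5*z)*(b - 3*z)*(b + 4*z)*(b*z + z)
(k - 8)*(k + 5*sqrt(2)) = k^2 - 8*k + 5*sqrt(2)*k - 40*sqrt(2)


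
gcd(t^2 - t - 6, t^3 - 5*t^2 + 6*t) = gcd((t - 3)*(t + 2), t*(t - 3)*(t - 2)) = t - 3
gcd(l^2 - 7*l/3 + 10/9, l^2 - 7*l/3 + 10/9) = l^2 - 7*l/3 + 10/9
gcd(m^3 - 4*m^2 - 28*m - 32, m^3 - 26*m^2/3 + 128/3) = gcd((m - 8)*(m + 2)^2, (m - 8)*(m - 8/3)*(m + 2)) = m^2 - 6*m - 16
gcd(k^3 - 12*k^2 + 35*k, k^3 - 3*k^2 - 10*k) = k^2 - 5*k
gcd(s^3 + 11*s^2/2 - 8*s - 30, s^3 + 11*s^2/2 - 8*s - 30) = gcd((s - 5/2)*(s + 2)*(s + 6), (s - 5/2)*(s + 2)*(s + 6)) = s^3 + 11*s^2/2 - 8*s - 30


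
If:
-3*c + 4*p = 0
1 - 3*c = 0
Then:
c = 1/3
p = 1/4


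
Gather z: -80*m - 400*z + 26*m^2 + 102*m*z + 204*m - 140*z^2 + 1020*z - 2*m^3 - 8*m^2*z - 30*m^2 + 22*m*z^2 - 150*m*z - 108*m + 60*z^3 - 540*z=-2*m^3 - 4*m^2 + 16*m + 60*z^3 + z^2*(22*m - 140) + z*(-8*m^2 - 48*m + 80)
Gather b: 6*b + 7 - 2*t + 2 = 6*b - 2*t + 9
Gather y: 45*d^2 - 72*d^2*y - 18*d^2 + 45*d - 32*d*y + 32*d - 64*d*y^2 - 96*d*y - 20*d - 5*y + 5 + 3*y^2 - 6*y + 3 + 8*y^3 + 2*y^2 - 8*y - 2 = 27*d^2 + 57*d + 8*y^3 + y^2*(5 - 64*d) + y*(-72*d^2 - 128*d - 19) + 6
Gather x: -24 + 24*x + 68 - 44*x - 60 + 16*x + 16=-4*x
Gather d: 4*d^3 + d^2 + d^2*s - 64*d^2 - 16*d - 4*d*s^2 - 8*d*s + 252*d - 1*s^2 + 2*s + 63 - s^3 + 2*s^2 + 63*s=4*d^3 + d^2*(s - 63) + d*(-4*s^2 - 8*s + 236) - s^3 + s^2 + 65*s + 63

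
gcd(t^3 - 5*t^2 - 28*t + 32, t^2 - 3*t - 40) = t - 8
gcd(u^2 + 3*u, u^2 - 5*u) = u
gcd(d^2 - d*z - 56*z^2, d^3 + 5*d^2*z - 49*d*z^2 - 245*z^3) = d + 7*z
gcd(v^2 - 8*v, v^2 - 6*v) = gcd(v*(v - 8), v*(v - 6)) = v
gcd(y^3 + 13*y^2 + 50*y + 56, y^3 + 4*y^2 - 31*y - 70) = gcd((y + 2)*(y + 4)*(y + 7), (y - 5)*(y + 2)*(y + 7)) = y^2 + 9*y + 14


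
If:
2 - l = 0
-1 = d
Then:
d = -1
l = 2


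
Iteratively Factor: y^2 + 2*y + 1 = (y + 1)*(y + 1)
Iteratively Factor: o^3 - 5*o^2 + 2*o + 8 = (o - 4)*(o^2 - o - 2) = (o - 4)*(o - 2)*(o + 1)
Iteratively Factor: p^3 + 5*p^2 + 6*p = (p + 3)*(p^2 + 2*p) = p*(p + 3)*(p + 2)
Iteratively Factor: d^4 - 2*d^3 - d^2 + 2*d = (d + 1)*(d^3 - 3*d^2 + 2*d) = (d - 2)*(d + 1)*(d^2 - d) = d*(d - 2)*(d + 1)*(d - 1)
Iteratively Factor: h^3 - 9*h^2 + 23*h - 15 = (h - 1)*(h^2 - 8*h + 15) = (h - 3)*(h - 1)*(h - 5)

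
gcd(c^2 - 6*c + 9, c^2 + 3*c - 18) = c - 3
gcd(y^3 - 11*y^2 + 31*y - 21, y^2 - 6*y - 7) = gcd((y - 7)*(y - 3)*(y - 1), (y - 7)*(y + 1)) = y - 7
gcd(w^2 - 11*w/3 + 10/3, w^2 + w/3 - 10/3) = w - 5/3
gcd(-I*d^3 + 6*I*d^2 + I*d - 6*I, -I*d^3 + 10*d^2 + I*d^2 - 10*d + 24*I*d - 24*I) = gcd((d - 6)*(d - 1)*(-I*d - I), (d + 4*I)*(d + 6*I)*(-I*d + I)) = d - 1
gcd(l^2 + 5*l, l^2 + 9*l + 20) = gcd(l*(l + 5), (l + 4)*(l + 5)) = l + 5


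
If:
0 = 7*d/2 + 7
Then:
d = -2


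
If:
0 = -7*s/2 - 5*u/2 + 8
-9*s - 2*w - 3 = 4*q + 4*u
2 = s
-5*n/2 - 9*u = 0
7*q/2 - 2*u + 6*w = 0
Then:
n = -36/25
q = -686/85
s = 2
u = 2/5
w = 823/170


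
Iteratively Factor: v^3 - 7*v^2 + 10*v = (v - 5)*(v^2 - 2*v) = v*(v - 5)*(v - 2)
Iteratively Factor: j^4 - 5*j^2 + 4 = (j + 2)*(j^3 - 2*j^2 - j + 2) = (j + 1)*(j + 2)*(j^2 - 3*j + 2) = (j - 2)*(j + 1)*(j + 2)*(j - 1)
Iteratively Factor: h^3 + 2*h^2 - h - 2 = (h + 2)*(h^2 - 1) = (h + 1)*(h + 2)*(h - 1)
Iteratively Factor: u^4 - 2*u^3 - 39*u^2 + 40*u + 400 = (u + 4)*(u^3 - 6*u^2 - 15*u + 100) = (u + 4)^2*(u^2 - 10*u + 25) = (u - 5)*(u + 4)^2*(u - 5)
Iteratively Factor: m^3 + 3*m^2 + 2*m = (m)*(m^2 + 3*m + 2) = m*(m + 2)*(m + 1)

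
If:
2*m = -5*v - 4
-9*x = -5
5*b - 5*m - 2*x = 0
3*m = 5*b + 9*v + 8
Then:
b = 17/12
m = 43/36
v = -23/18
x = 5/9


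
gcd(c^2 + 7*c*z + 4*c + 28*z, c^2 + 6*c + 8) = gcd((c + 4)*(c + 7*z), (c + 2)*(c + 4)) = c + 4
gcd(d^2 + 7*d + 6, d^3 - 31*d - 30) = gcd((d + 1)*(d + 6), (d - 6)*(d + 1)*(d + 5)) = d + 1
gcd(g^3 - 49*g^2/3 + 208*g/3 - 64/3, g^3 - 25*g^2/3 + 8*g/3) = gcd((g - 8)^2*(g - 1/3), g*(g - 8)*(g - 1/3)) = g^2 - 25*g/3 + 8/3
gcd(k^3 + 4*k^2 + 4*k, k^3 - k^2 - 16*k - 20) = k^2 + 4*k + 4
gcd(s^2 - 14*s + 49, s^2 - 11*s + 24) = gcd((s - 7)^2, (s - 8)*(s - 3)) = 1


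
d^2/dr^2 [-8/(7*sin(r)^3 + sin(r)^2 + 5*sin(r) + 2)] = 8*(441*sin(r)^6 + 77*sin(r)^5 - 514*sin(r)^4 - 223*sin(r)^3 - 199*sin(r)^2 + 44*sin(r) - 46)/(7*sin(r)^3 + sin(r)^2 + 5*sin(r) + 2)^3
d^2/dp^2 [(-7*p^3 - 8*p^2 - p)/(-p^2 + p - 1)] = 18*(p^3 - 5*p^2 + 2*p + 1)/(p^6 - 3*p^5 + 6*p^4 - 7*p^3 + 6*p^2 - 3*p + 1)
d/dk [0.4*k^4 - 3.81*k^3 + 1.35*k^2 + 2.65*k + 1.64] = 1.6*k^3 - 11.43*k^2 + 2.7*k + 2.65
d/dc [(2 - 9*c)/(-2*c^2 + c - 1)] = (18*c^2 - 9*c - (4*c - 1)*(9*c - 2) + 9)/(2*c^2 - c + 1)^2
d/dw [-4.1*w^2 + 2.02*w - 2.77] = 2.02 - 8.2*w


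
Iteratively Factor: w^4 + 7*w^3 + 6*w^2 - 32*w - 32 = (w + 4)*(w^3 + 3*w^2 - 6*w - 8) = (w + 1)*(w + 4)*(w^2 + 2*w - 8) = (w - 2)*(w + 1)*(w + 4)*(w + 4)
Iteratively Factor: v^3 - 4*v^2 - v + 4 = (v - 1)*(v^2 - 3*v - 4) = (v - 4)*(v - 1)*(v + 1)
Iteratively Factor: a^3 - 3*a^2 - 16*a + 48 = (a + 4)*(a^2 - 7*a + 12) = (a - 3)*(a + 4)*(a - 4)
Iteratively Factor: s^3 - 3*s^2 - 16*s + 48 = (s - 4)*(s^2 + s - 12) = (s - 4)*(s - 3)*(s + 4)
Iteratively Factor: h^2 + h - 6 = (h + 3)*(h - 2)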